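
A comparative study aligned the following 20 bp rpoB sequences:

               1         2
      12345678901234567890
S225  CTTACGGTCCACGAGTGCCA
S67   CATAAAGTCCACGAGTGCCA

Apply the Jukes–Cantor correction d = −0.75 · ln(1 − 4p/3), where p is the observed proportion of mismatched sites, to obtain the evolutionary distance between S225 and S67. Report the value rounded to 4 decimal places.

Mismatches occur at site 2 (T→A), site 5 (C→A), site 6 (G→A).
p = 3/20 = 0.150000.
d = −0.75 · ln(1 − (4/3)·0.150000) = −0.75 · ln(0.800000) = −0.75 · (-0.223144) = 0.1674.

0.1674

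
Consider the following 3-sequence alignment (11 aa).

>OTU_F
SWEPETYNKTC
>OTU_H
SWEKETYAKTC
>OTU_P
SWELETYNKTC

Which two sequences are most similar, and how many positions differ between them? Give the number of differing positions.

1

Pairwise Hamming distances:
  OTU_F vs OTU_H: 2
  OTU_F vs OTU_P: 1
  OTU_H vs OTU_P: 2
The smallest is 1, between OTU_F and OTU_P.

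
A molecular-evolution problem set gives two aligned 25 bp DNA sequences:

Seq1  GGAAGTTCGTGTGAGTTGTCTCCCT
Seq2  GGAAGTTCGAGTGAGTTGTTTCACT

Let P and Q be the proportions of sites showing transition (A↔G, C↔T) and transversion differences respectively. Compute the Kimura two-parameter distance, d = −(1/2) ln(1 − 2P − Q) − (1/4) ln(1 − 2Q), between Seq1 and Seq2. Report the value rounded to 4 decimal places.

Mismatches occur at site 10 (T↔A, transversion), site 20 (C↔T, transition), site 23 (C↔A, transversion).
Of the 3 differences, 1 transition and 2 transversions over 25 sites: P = 1/25 = 0.040000, Q = 2/25 = 0.080000.
d = −0.5·ln(0.840000) − 0.25·ln(0.840000) = −0.5·(-0.174353) − 0.25·(-0.174353) = 0.1308.

0.1308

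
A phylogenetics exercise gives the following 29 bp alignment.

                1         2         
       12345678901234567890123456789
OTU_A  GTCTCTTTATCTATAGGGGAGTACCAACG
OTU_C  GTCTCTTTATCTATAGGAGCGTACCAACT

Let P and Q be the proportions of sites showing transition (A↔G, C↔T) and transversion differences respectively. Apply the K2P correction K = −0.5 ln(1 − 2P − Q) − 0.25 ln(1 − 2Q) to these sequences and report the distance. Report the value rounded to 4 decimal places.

Differing sites — 18:G/A (Ti); 20:A/C (Tv); 29:G/T (Tv).
Of the 3 differences, 1 transition and 2 transversions over 29 sites: P = 1/29 = 0.034483, Q = 2/29 = 0.068966.
d = −0.5·ln(0.862068) − 0.25·ln(0.862068) = −0.5·(-0.148421) − 0.25·(-0.148421) = 0.1113.

0.1113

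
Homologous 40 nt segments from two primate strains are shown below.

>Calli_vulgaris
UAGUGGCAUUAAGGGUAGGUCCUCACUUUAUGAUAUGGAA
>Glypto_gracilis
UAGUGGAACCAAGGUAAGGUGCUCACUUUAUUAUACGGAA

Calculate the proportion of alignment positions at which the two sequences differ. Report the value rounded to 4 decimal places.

0.2000

Mismatches occur at site 7 (C→A), site 9 (U→C), site 10 (U→C), site 15 (G→U), site 16 (U→A), site 21 (C→G), site 32 (G→U), site 36 (U→C).
There are 8 differences over 40 sites, so p = 8/40 = 0.2000.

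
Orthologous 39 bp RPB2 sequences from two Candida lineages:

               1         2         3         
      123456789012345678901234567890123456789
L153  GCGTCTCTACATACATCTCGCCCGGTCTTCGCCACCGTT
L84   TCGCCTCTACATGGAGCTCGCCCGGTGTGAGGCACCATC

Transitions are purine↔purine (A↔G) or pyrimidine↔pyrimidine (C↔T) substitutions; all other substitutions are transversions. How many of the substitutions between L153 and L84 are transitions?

Mismatches occur at site 1 (G/T, transversion), site 4 (T/C, transition), site 13 (A/G, transition), site 14 (C/G, transversion), site 16 (T/G, transversion), site 27 (C/G, transversion), site 29 (T/G, transversion), site 30 (C/A, transversion), site 32 (C/G, transversion), site 37 (G/A, transition), site 39 (T/C, transition).
Of the 11 differences, 4 transitions and 7 transversions, so the answer is 4.

4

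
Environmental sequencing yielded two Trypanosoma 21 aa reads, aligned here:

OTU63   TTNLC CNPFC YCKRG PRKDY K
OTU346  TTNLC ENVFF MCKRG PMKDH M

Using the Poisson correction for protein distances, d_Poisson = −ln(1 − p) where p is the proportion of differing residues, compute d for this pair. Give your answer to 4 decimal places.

Differing sites — 6:C/E; 8:P/V; 10:C/F; 11:Y/M; 17:R/M; 20:Y/H; 21:K/M.
p = 7/21 = 0.333333.
d = −ln(1 − 0.333333) = −ln(0.666667) = 0.4055.

0.4055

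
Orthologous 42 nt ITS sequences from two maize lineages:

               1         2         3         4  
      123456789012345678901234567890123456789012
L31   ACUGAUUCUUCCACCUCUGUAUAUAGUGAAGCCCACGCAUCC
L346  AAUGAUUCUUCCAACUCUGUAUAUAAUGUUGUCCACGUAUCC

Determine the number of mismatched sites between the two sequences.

7

Differing sites — 2:C/A; 14:C/A; 26:G/A; 29:A/U; 30:A/U; 32:C/U; 38:C/U.
That gives 7 mismatches out of 42 aligned sites, so the Hamming distance is 7.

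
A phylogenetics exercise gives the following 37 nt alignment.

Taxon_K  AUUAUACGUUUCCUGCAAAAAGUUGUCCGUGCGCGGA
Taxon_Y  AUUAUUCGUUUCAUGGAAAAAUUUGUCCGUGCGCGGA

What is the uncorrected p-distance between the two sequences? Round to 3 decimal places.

Mismatches occur at site 6 (A→U), site 13 (C→A), site 16 (C→G), site 22 (G→U).
There are 4 differences over 37 sites, so p = 4/37 = 0.108.

0.108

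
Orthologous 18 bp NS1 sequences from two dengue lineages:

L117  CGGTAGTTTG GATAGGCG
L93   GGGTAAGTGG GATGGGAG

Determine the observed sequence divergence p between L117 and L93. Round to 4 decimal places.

Mismatches occur at site 1 (C↔G), site 6 (G↔A), site 7 (T↔G), site 9 (T↔G), site 14 (A↔G), site 17 (C↔A).
There are 6 differences over 18 sites, so p = 6/18 = 0.3333.

0.3333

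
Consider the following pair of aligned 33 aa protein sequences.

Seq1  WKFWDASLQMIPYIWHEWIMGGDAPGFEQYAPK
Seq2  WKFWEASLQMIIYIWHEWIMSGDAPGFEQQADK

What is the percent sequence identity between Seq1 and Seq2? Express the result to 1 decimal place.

Mismatches occur at site 5 (D→E), site 12 (P→I), site 21 (G→S), site 30 (Y→Q), site 32 (P→D).
28 of the 33 sites match, so the percent identity is 28/33 × 100 = 84.8%.

84.8%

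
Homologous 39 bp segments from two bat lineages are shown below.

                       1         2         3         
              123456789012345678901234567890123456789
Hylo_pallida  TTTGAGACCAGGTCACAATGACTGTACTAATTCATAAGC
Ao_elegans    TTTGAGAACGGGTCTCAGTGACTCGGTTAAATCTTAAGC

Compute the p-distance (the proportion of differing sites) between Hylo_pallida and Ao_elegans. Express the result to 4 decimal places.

The sequences differ at positions 8 (C/A), 10 (A/G), 15 (A/T), 18 (A/G), 24 (G/C), 25 (T/G), 26 (A/G), 27 (C/T), 31 (T/A), 34 (A/T).
There are 10 differences over 39 sites, so p = 10/39 = 0.2564.

0.2564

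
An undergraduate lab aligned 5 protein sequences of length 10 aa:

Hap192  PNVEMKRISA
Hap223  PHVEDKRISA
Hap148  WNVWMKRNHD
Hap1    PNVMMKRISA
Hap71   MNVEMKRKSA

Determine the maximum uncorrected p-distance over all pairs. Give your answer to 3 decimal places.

0.700

Pairwise Hamming distances:
  Hap192 vs Hap223: 2
  Hap192 vs Hap148: 5
  Hap192 vs Hap1: 1
  Hap192 vs Hap71: 2
  Hap223 vs Hap148: 7
  Hap223 vs Hap1: 3
  Hap223 vs Hap71: 4
  Hap148 vs Hap1: 5
  Hap148 vs Hap71: 5
  Hap1 vs Hap71: 3
The largest is 7 mismatches, between Hap223 and Hap148; p = 7/10 = 0.700.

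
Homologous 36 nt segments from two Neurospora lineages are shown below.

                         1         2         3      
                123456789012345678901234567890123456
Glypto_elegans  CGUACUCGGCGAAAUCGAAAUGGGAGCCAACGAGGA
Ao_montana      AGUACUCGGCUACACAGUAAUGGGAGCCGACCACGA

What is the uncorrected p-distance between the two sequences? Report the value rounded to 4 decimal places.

Differing sites — 1:C/A; 11:G/U; 13:A/C; 15:U/C; 16:C/A; 18:A/U; 29:A/G; 32:G/C; 34:G/C.
There are 9 differences over 36 sites, so p = 9/36 = 0.2500.

0.2500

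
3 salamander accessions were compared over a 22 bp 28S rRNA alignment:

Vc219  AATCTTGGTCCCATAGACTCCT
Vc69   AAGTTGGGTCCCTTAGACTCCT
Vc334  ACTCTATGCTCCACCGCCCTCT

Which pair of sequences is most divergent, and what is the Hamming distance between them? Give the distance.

13

Pairwise Hamming distances:
  Vc219 vs Vc69: 4
  Vc219 vs Vc334: 10
  Vc69 vs Vc334: 13
The largest is 13, between Vc69 and Vc334.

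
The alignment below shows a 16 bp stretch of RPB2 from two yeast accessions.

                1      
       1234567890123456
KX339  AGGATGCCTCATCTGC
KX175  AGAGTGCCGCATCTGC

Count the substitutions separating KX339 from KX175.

Mismatches occur at site 3 (G→A), site 4 (A→G), site 9 (T→G).
That gives 3 mismatches out of 16 aligned sites, so the Hamming distance is 3.

3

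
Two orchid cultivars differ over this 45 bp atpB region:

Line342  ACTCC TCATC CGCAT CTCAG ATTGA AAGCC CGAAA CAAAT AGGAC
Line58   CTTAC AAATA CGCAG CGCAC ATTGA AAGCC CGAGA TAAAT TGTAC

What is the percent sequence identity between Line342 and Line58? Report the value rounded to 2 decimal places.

71.11%

Differing sites — 1:A/C; 2:C/T; 4:C/A; 6:T/A; 7:C/A; 10:C/A; 15:T/G; 17:T/G; 20:G/C; 34:A/G; 36:C/T; 41:A/T; 43:G/T.
32 of the 45 sites match, so the percent identity is 32/45 × 100 = 71.11%.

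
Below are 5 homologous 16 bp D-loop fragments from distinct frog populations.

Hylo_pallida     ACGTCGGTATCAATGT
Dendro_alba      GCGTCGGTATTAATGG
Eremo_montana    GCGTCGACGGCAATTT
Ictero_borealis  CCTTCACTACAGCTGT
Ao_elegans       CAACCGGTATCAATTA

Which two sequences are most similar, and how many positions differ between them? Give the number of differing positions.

Pairwise Hamming distances:
  Hylo_pallida vs Dendro_alba: 3
  Hylo_pallida vs Eremo_montana: 6
  Hylo_pallida vs Ictero_borealis: 8
  Hylo_pallida vs Ao_elegans: 6
  Dendro_alba vs Eremo_montana: 7
  Dendro_alba vs Ictero_borealis: 9
  Dendro_alba vs Ao_elegans: 7
  Eremo_montana vs Ictero_borealis: 11
  Eremo_montana vs Ao_elegans: 9
  Ictero_borealis vs Ao_elegans: 11
The smallest is 3, between Hylo_pallida and Dendro_alba.

3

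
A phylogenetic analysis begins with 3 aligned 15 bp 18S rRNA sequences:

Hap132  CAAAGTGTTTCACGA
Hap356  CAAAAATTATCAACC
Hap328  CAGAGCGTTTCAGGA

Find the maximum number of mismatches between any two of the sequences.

Pairwise Hamming distances:
  Hap132 vs Hap356: 7
  Hap132 vs Hap328: 3
  Hap356 vs Hap328: 8
The largest is 8, between Hap356 and Hap328.

8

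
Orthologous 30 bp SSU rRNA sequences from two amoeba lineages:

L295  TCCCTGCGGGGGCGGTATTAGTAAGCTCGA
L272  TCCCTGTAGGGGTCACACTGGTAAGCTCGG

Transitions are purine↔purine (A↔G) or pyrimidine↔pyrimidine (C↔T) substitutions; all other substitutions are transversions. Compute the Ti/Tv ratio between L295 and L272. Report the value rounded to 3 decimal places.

8.000

Differing sites — 7:C/T (Ti); 8:G/A (Ti); 13:C/T (Ti); 14:G/C (Tv); 15:G/A (Ti); 16:T/C (Ti); 18:T/C (Ti); 20:A/G (Ti); 30:A/G (Ti).
Of the 9 differences, 8 transitions and 1 transversion, so Ti/Tv = 8/1 = 8.000.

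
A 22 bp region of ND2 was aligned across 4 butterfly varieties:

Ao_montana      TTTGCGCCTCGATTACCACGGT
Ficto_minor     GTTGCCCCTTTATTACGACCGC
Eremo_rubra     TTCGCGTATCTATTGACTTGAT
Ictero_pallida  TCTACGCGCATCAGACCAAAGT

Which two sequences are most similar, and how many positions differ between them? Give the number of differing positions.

Pairwise Hamming distances:
  Ao_montana vs Ficto_minor: 7
  Ao_montana vs Eremo_rubra: 9
  Ao_montana vs Ictero_pallida: 11
  Ficto_minor vs Eremo_rubra: 14
  Ficto_minor vs Ictero_pallida: 14
  Eremo_rubra vs Ictero_pallida: 16
The smallest is 7, between Ao_montana and Ficto_minor.

7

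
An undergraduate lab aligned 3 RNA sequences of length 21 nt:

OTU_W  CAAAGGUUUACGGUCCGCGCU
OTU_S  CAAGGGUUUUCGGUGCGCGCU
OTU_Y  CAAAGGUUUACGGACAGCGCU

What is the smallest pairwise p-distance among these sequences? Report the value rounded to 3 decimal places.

0.095

Pairwise Hamming distances:
  OTU_W vs OTU_S: 3
  OTU_W vs OTU_Y: 2
  OTU_S vs OTU_Y: 5
The smallest is 2 mismatches, between OTU_W and OTU_Y; p = 2/21 = 0.095.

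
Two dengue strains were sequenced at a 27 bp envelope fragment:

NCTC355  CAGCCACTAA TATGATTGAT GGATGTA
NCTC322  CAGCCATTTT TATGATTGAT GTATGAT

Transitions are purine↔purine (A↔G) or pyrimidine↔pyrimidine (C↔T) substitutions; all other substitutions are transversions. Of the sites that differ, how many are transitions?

1

Differing sites — 7:C/T (Ti); 9:A/T (Tv); 10:A/T (Tv); 22:G/T (Tv); 26:T/A (Tv); 27:A/T (Tv).
Of the 6 differences, 1 transition and 5 transversions, so the answer is 1.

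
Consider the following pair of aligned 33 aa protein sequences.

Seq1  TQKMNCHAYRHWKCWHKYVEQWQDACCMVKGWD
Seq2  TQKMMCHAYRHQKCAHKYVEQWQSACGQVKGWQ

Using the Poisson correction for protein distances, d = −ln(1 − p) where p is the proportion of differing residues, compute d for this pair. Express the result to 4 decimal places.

The sequences differ at positions 5 (N/M), 12 (W/Q), 15 (W/A), 24 (D/S), 27 (C/G), 28 (M/Q), 33 (D/Q).
p = 7/33 = 0.212121.
d = −ln(1 − 0.212121) = −ln(0.787879) = 0.2384.

0.2384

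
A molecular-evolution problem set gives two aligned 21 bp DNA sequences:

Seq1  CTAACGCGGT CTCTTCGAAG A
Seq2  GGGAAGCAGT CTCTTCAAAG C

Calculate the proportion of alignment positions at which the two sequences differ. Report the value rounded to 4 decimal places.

0.3333

Differing sites — 1:C/G; 2:T/G; 3:A/G; 5:C/A; 8:G/A; 17:G/A; 21:A/C.
There are 7 differences over 21 sites, so p = 7/21 = 0.3333.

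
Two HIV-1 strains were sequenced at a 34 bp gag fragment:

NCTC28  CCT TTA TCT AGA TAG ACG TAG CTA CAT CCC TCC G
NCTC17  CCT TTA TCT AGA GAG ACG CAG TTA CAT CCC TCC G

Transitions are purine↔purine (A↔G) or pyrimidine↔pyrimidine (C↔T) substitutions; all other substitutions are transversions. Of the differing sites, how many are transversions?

Differing sites — 13:T/G (Tv); 19:T/C (Ti); 22:C/T (Ti).
Of the 3 differences, 2 transitions and 1 transversion, so the answer is 1.

1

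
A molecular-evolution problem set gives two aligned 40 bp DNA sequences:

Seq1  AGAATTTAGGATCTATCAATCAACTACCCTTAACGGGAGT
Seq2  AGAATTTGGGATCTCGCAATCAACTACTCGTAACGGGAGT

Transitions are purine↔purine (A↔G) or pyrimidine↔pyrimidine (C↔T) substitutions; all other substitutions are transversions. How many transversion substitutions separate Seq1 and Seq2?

Differing sites — 8:A/G (Ti); 15:A/C (Tv); 16:T/G (Tv); 28:C/T (Ti); 30:T/G (Tv).
Of the 5 differences, 2 transitions and 3 transversions, so the answer is 3.

3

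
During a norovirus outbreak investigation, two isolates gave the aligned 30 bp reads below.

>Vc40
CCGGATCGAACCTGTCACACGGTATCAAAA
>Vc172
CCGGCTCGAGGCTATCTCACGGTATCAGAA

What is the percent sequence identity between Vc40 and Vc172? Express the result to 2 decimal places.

80.00%

Mismatches occur at site 5 (A/C), site 10 (A/G), site 11 (C/G), site 14 (G/A), site 17 (A/T), site 28 (A/G).
24 of the 30 sites match, so the percent identity is 24/30 × 100 = 80.00%.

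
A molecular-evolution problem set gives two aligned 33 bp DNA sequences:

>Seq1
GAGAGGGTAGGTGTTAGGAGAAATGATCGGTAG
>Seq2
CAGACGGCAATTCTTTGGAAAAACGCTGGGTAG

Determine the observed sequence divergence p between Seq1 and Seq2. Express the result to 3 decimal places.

0.333

Differing sites — 1:G/C; 5:G/C; 8:T/C; 10:G/A; 11:G/T; 13:G/C; 16:A/T; 20:G/A; 24:T/C; 26:A/C; 28:C/G.
There are 11 differences over 33 sites, so p = 11/33 = 0.333.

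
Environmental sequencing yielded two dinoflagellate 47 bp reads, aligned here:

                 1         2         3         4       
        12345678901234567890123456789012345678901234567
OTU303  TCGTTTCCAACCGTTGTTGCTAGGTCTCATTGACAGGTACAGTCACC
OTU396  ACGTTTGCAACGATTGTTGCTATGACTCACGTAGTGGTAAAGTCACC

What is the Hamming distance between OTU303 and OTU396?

12

Differing sites — 1:T/A; 7:C/G; 12:C/G; 13:G/A; 23:G/T; 25:T/A; 30:T/C; 31:T/G; 32:G/T; 34:C/G; 35:A/T; 40:C/A.
That gives 12 mismatches out of 47 aligned sites, so the Hamming distance is 12.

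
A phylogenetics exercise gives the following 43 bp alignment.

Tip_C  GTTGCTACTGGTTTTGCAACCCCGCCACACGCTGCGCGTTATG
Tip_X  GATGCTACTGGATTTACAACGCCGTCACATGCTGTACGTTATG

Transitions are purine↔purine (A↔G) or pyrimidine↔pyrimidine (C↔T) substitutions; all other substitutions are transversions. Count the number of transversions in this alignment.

3

Mismatches occur at site 2 (T↔A, transversion), site 12 (T↔A, transversion), site 16 (G↔A, transition), site 21 (C↔G, transversion), site 25 (C↔T, transition), site 30 (C↔T, transition), site 35 (C↔T, transition), site 36 (G↔A, transition).
Of the 8 differences, 5 transitions and 3 transversions, so the answer is 3.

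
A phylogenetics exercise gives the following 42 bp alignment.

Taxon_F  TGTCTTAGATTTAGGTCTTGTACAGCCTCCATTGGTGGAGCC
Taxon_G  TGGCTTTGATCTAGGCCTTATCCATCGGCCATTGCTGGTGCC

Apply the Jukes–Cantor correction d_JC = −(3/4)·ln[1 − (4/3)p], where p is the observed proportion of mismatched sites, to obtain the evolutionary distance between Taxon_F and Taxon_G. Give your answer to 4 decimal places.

0.3222

Mismatches occur at site 3 (T→G), site 7 (A→T), site 11 (T→C), site 16 (T→C), site 20 (G→A), site 22 (A→C), site 25 (G→T), site 27 (C→G), site 28 (T→G), site 35 (G→C), site 39 (A→T).
p = 11/42 = 0.261905.
d = −0.75 · ln(1 − (4/3)·0.261905) = −0.75 · ln(0.650793) = −0.75 · (-0.429564) = 0.3222.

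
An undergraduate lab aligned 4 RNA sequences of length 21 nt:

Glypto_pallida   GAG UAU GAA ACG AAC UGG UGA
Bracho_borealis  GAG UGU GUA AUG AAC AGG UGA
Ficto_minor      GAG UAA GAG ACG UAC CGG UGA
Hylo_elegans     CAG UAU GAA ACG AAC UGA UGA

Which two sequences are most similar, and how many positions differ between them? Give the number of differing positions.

Pairwise Hamming distances:
  Glypto_pallida vs Bracho_borealis: 4
  Glypto_pallida vs Ficto_minor: 4
  Glypto_pallida vs Hylo_elegans: 2
  Bracho_borealis vs Ficto_minor: 7
  Bracho_borealis vs Hylo_elegans: 6
  Ficto_minor vs Hylo_elegans: 6
The smallest is 2, between Glypto_pallida and Hylo_elegans.

2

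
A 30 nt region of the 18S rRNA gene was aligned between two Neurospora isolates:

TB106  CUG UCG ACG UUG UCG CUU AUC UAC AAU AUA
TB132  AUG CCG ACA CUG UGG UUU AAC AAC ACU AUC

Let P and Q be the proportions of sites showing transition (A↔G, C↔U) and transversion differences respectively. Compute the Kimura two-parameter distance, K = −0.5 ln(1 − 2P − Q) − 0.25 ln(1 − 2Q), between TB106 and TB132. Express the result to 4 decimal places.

0.4420

Differing sites — 1:C/A (Tv); 4:U/C (Ti); 9:G/A (Ti); 10:U/C (Ti); 14:C/G (Tv); 16:C/U (Ti); 20:U/A (Tv); 22:U/A (Tv); 26:A/C (Tv); 30:A/C (Tv).
Of the 10 differences, 4 transitions and 6 transversions over 30 sites: P = 4/30 = 0.133333, Q = 6/30 = 0.200000.
d = −0.5·ln(0.533334) − 0.25·ln(0.600000) = −0.5·(-0.628607) − 0.25·(-0.510826) = 0.4420.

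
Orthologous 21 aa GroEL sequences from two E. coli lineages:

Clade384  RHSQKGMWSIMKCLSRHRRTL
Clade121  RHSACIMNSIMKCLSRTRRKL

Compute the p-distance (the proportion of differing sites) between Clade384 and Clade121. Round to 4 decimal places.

0.2857

Differing sites — 4:Q/A; 5:K/C; 6:G/I; 8:W/N; 17:H/T; 20:T/K.
There are 6 differences over 21 sites, so p = 6/21 = 0.2857.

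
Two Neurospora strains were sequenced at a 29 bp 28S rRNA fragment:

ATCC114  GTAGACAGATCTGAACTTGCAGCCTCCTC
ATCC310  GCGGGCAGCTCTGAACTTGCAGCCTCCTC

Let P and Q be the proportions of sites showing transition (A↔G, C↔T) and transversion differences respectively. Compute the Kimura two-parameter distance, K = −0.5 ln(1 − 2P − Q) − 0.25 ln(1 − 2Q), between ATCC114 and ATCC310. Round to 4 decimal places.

Mismatches occur at site 2 (T/C, transition), site 3 (A/G, transition), site 5 (A/G, transition), site 9 (A/C, transversion).
Of the 4 differences, 3 transitions and 1 transversion over 29 sites: P = 3/29 = 0.103448, Q = 1/29 = 0.034483.
d = −0.5·ln(0.758621) − 0.25·ln(0.931034) = −0.5·(-0.276253) − 0.25·(-0.071459) = 0.1560.

0.1560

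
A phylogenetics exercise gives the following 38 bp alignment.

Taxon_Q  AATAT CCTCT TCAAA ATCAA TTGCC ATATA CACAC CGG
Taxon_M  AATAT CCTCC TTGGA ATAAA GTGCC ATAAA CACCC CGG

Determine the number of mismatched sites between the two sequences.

Mismatches occur at site 10 (T↔C), site 12 (C↔T), site 13 (A↔G), site 14 (A↔G), site 18 (C↔A), site 21 (T↔G), site 29 (T↔A), site 34 (A↔C).
That gives 8 mismatches out of 38 aligned sites, so the Hamming distance is 8.

8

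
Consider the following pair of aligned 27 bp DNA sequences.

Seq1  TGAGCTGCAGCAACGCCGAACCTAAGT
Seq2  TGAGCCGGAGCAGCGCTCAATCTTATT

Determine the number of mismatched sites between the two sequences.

The sequences differ at positions 6 (T/C), 8 (C/G), 13 (A/G), 17 (C/T), 18 (G/C), 21 (C/T), 24 (A/T), 26 (G/T).
That gives 8 mismatches out of 27 aligned sites, so the Hamming distance is 8.

8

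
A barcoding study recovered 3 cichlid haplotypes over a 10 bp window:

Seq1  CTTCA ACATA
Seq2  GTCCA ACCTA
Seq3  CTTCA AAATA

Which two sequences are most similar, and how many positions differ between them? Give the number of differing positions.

1

Pairwise Hamming distances:
  Seq1 vs Seq2: 3
  Seq1 vs Seq3: 1
  Seq2 vs Seq3: 4
The smallest is 1, between Seq1 and Seq3.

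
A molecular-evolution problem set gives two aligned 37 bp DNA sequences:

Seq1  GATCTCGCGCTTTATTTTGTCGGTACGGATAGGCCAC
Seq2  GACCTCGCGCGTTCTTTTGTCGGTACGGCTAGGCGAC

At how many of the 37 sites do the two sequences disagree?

5

Differing sites — 3:T/C; 11:T/G; 14:A/C; 29:A/C; 35:C/G.
That gives 5 mismatches out of 37 aligned sites, so the Hamming distance is 5.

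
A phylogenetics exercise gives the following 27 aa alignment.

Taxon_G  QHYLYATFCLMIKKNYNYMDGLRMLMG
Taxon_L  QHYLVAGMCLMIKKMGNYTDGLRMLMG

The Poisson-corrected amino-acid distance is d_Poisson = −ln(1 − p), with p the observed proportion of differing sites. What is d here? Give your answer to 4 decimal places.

0.2513

Mismatches occur at site 5 (Y/V), site 7 (T/G), site 8 (F/M), site 15 (N/M), site 16 (Y/G), site 19 (M/T).
p = 6/27 = 0.222222.
d = −ln(1 − 0.222222) = −ln(0.777778) = 0.2513.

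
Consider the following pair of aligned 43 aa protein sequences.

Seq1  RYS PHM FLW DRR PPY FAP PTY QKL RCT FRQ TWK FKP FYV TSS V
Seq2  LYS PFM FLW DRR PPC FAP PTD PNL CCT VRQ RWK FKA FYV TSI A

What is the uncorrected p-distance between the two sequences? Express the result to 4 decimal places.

The sequences differ at positions 1 (R/L), 5 (H/F), 15 (Y/C), 21 (Y/D), 22 (Q/P), 23 (K/N), 25 (R/C), 28 (F/V), 31 (T/R), 36 (P/A), 42 (S/I), 43 (V/A).
There are 12 differences over 43 sites, so p = 12/43 = 0.2791.

0.2791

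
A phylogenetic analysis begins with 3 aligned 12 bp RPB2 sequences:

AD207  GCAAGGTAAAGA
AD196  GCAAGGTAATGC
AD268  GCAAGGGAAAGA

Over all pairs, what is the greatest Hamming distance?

Pairwise Hamming distances:
  AD207 vs AD196: 2
  AD207 vs AD268: 1
  AD196 vs AD268: 3
The largest is 3, between AD196 and AD268.

3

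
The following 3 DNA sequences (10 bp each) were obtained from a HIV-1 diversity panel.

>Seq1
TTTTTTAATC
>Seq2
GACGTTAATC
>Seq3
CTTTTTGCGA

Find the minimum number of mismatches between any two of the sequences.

Pairwise Hamming distances:
  Seq1 vs Seq2: 4
  Seq1 vs Seq3: 5
  Seq2 vs Seq3: 8
The smallest is 4, between Seq1 and Seq2.

4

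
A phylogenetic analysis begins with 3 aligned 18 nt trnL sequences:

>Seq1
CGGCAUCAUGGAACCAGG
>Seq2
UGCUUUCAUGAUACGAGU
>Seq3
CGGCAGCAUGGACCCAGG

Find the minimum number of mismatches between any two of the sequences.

2

Pairwise Hamming distances:
  Seq1 vs Seq2: 8
  Seq1 vs Seq3: 2
  Seq2 vs Seq3: 10
The smallest is 2, between Seq1 and Seq3.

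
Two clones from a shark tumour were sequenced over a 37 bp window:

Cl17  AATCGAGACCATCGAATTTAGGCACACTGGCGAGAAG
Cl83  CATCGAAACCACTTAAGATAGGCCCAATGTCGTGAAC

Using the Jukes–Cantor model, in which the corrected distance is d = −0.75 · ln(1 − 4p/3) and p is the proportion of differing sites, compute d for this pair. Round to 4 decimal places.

Mismatches occur at site 1 (A/C), site 7 (G/A), site 12 (T/C), site 13 (C/T), site 14 (G/T), site 17 (T/G), site 18 (T/A), site 24 (A/C), site 27 (C/A), site 30 (G/T), site 33 (A/T), site 37 (G/C).
p = 12/37 = 0.324324.
d = −0.75 · ln(1 − (4/3)·0.324324) = −0.75 · ln(0.567568) = −0.75 · (-0.566395) = 0.4248.

0.4248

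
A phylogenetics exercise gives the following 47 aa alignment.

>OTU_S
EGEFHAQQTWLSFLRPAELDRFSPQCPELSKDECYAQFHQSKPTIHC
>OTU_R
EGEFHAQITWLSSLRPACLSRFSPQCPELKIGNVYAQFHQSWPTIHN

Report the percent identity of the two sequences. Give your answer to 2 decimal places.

Mismatches occur at site 8 (Q↔I), site 13 (F↔S), site 18 (E↔C), site 20 (D↔S), site 30 (S↔K), site 31 (K↔I), site 32 (D↔G), site 33 (E↔N), site 34 (C↔V), site 42 (K↔W), site 47 (C↔N).
36 of the 47 sites match, so the percent identity is 36/47 × 100 = 76.60%.

76.60%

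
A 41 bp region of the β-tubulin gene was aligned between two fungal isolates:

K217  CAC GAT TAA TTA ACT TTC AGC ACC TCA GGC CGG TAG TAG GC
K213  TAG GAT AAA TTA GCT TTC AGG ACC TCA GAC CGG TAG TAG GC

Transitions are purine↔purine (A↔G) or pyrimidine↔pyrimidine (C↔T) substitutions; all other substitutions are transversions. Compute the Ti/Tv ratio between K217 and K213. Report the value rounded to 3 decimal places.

The sequences differ at positions 1 (C/T, transition), 3 (C/G, transversion), 7 (T/A, transversion), 13 (A/G, transition), 21 (C/G, transversion), 29 (G/A, transition).
Of the 6 differences, 3 transitions and 3 transversions, so Ti/Tv = 3/3 = 1.000.

1.000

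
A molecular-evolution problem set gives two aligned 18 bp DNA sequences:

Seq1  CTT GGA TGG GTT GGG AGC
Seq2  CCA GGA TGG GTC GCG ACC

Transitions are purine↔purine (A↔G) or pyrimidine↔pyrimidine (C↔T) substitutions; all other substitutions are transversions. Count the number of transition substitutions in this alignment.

2

Mismatches occur at site 2 (T→C, transition), site 3 (T→A, transversion), site 12 (T→C, transition), site 14 (G→C, transversion), site 17 (G→C, transversion).
Of the 5 differences, 2 transitions and 3 transversions, so the answer is 2.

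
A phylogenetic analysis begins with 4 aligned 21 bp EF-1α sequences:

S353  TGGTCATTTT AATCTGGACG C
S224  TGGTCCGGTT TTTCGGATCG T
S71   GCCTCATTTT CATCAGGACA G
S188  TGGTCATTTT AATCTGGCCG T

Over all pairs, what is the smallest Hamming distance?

Pairwise Hamming distances:
  S353 vs S224: 9
  S353 vs S71: 7
  S353 vs S188: 2
  S224 vs S71: 13
  S224 vs S188: 8
  S71 vs S188: 8
The smallest is 2, between S353 and S188.

2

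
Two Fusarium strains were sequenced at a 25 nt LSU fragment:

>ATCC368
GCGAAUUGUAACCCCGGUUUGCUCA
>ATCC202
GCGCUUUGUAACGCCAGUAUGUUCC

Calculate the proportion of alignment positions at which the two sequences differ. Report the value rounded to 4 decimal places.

0.2800

Differing sites — 4:A/C; 5:A/U; 13:C/G; 16:G/A; 19:U/A; 22:C/U; 25:A/C.
There are 7 differences over 25 sites, so p = 7/25 = 0.2800.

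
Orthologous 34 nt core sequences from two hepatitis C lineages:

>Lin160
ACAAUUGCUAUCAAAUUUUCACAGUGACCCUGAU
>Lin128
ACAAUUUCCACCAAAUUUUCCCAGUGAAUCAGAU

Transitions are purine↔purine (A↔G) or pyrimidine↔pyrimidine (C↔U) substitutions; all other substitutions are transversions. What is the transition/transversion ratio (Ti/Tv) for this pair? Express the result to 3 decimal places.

The sequences differ at positions 7 (G/U, transversion), 9 (U/C, transition), 11 (U/C, transition), 21 (A/C, transversion), 28 (C/A, transversion), 29 (C/U, transition), 31 (U/A, transversion).
Of the 7 differences, 3 transitions and 4 transversions, so Ti/Tv = 3/4 = 0.750.

0.750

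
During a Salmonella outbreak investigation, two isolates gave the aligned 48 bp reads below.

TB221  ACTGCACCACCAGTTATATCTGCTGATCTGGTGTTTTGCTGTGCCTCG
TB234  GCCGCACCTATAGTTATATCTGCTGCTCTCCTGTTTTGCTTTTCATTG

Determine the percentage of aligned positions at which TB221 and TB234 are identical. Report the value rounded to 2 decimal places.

75.00%

Mismatches occur at site 1 (A→G), site 3 (T→C), site 9 (A→T), site 10 (C→A), site 11 (C→T), site 26 (A→C), site 30 (G→C), site 31 (G→C), site 41 (G→T), site 43 (G→T), site 45 (C→A), site 47 (C→T).
36 of the 48 sites match, so the percent identity is 36/48 × 100 = 75.00%.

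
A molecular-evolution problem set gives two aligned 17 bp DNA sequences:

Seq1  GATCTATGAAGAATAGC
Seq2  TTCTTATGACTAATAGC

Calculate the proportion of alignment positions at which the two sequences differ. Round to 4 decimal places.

0.3529

Differing sites — 1:G/T; 2:A/T; 3:T/C; 4:C/T; 10:A/C; 11:G/T.
There are 6 differences over 17 sites, so p = 6/17 = 0.3529.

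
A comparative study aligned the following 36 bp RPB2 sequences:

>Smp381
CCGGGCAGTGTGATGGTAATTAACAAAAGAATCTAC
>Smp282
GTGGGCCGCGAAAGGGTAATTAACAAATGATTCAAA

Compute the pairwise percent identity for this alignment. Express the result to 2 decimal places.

69.44%

Mismatches occur at site 1 (C→G), site 2 (C→T), site 7 (A→C), site 9 (T→C), site 11 (T→A), site 12 (G→A), site 14 (T→G), site 28 (A→T), site 31 (A→T), site 34 (T→A), site 36 (C→A).
25 of the 36 sites match, so the percent identity is 25/36 × 100 = 69.44%.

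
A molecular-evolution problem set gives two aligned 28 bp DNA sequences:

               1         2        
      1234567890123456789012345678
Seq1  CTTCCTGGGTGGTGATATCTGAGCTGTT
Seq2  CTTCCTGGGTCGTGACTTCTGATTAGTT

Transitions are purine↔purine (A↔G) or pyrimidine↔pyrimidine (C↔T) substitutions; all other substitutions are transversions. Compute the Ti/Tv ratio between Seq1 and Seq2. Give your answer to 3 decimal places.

0.500

Mismatches occur at site 11 (G↔C, transversion), site 16 (T↔C, transition), site 17 (A↔T, transversion), site 23 (G↔T, transversion), site 24 (C↔T, transition), site 25 (T↔A, transversion).
Of the 6 differences, 2 transitions and 4 transversions, so Ti/Tv = 2/4 = 0.500.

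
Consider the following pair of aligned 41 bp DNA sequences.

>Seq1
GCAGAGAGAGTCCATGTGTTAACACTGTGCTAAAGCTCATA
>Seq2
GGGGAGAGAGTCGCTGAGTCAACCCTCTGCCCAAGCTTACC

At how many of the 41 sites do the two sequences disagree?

13

Differing sites — 2:C/G; 3:A/G; 13:C/G; 14:A/C; 17:T/A; 20:T/C; 24:A/C; 27:G/C; 31:T/C; 32:A/C; 38:C/T; 40:T/C; 41:A/C.
That gives 13 mismatches out of 41 aligned sites, so the Hamming distance is 13.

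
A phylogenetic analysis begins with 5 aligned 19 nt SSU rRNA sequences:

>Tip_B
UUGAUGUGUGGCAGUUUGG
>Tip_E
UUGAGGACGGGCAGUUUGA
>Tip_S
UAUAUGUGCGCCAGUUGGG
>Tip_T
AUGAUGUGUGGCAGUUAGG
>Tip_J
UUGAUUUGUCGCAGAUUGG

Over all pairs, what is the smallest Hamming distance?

Pairwise Hamming distances:
  Tip_B vs Tip_E: 5
  Tip_B vs Tip_S: 5
  Tip_B vs Tip_T: 2
  Tip_B vs Tip_J: 3
  Tip_E vs Tip_S: 9
  Tip_E vs Tip_T: 7
  Tip_E vs Tip_J: 8
  Tip_S vs Tip_T: 6
  Tip_S vs Tip_J: 8
  Tip_T vs Tip_J: 5
The smallest is 2, between Tip_B and Tip_T.

2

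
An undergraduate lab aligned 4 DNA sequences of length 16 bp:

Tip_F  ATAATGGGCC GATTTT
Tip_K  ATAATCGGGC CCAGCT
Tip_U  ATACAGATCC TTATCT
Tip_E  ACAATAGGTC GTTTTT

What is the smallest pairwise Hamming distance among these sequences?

Pairwise Hamming distances:
  Tip_F vs Tip_K: 7
  Tip_F vs Tip_U: 8
  Tip_F vs Tip_E: 4
  Tip_K vs Tip_U: 9
  Tip_K vs Tip_E: 8
  Tip_U vs Tip_E: 10
The smallest is 4, between Tip_F and Tip_E.

4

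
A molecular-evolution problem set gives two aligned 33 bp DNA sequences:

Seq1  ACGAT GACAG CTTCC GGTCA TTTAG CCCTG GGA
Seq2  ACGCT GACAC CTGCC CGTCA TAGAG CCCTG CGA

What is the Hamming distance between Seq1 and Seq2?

7

Differing sites — 4:A/C; 10:G/C; 13:T/G; 16:G/C; 22:T/A; 23:T/G; 31:G/C.
That gives 7 mismatches out of 33 aligned sites, so the Hamming distance is 7.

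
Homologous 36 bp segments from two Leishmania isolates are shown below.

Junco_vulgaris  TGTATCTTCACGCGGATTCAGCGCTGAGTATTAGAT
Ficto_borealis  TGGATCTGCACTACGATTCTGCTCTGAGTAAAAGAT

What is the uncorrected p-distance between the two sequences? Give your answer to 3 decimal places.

Mismatches occur at site 3 (T→G), site 8 (T→G), site 12 (G→T), site 13 (C→A), site 14 (G→C), site 20 (A→T), site 23 (G→T), site 31 (T→A), site 32 (T→A).
There are 9 differences over 36 sites, so p = 9/36 = 0.250.

0.250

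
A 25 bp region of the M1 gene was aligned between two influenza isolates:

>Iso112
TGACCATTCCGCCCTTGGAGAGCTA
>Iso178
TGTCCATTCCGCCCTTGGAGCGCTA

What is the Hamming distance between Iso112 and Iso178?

Differing sites — 3:A/T; 21:A/C.
That gives 2 mismatches out of 25 aligned sites, so the Hamming distance is 2.

2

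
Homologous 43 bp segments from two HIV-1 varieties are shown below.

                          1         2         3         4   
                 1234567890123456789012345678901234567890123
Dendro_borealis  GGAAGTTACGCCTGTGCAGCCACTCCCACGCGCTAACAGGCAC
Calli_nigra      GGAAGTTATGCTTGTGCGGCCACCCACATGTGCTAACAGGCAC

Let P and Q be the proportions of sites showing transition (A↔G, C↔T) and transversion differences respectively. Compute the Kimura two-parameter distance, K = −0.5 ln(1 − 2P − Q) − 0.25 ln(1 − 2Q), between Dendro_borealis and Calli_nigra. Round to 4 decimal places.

Mismatches occur at site 9 (C→T, transition), site 12 (C→T, transition), site 18 (A→G, transition), site 24 (T→C, transition), site 26 (C→A, transversion), site 29 (C→T, transition), site 31 (C→T, transition).
Of the 7 differences, 6 transitions and 1 transversion over 43 sites: P = 6/43 = 0.139535, Q = 1/43 = 0.023256.
d = −0.5·ln(0.697674) − 0.25·ln(0.953488) = −0.5·(-0.360003) − 0.25·(-0.047628) = 0.1919.

0.1919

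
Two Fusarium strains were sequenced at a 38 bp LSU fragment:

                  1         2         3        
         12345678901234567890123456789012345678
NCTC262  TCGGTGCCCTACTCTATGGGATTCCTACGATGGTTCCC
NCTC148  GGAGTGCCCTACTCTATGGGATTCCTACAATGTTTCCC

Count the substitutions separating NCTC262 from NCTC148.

Differing sites — 1:T/G; 2:C/G; 3:G/A; 29:G/A; 33:G/T.
That gives 5 mismatches out of 38 aligned sites, so the Hamming distance is 5.

5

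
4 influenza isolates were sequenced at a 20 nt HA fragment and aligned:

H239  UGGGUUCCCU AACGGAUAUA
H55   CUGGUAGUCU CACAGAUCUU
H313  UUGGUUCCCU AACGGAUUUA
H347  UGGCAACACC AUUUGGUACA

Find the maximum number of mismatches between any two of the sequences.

15

Pairwise Hamming distances:
  H239 vs H55: 9
  H239 vs H313: 2
  H239 vs H347: 10
  H55 vs H313: 8
  H55 vs H347: 15
  H313 vs H347: 12
The largest is 15, between H55 and H347.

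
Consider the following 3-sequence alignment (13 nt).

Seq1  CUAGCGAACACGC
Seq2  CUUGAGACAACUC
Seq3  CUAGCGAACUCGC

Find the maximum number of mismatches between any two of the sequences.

Pairwise Hamming distances:
  Seq1 vs Seq2: 5
  Seq1 vs Seq3: 1
  Seq2 vs Seq3: 6
The largest is 6, between Seq2 and Seq3.

6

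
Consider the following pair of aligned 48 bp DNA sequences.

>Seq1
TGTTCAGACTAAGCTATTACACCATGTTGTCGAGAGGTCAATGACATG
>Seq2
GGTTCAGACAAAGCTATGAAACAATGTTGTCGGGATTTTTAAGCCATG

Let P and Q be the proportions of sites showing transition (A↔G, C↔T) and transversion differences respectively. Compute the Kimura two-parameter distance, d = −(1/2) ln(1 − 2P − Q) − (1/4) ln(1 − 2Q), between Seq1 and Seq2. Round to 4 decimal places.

Mismatches occur at site 1 (T/G, transversion), site 10 (T/A, transversion), site 18 (T/G, transversion), site 20 (C/A, transversion), site 23 (C/A, transversion), site 33 (A/G, transition), site 36 (G/T, transversion), site 37 (G/T, transversion), site 39 (C/T, transition), site 40 (A/T, transversion), site 42 (T/A, transversion), site 44 (A/C, transversion).
Of the 12 differences, 2 transitions and 10 transversions over 48 sites: P = 2/48 = 0.041667, Q = 10/48 = 0.208333.
d = −0.5·ln(0.708333) − 0.25·ln(0.583334) = −0.5·(-0.344841) − 0.25·(-0.538995) = 0.3072.

0.3072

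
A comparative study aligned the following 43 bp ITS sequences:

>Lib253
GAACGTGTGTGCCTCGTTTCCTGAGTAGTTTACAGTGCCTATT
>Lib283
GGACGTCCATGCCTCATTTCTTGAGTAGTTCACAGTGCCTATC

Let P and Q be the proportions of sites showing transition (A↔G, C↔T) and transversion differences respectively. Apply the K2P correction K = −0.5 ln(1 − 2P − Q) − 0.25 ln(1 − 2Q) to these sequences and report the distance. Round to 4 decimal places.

Differing sites — 2:A/G (Ti); 7:G/C (Tv); 8:T/C (Ti); 9:G/A (Ti); 16:G/A (Ti); 21:C/T (Ti); 31:T/C (Ti); 43:T/C (Ti).
Of the 8 differences, 7 transitions and 1 transversion over 43 sites: P = 7/43 = 0.162791, Q = 1/43 = 0.023256.
d = −0.5·ln(0.651162) − 0.25·ln(0.953488) = −0.5·(-0.428997) − 0.25·(-0.047628) = 0.2264.

0.2264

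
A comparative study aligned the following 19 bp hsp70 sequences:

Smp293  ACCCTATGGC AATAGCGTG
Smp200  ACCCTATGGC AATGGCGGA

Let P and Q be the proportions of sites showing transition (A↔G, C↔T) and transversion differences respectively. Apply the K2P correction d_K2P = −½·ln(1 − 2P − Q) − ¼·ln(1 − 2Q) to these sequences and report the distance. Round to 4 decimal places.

0.1805

The sequences differ at positions 14 (A/G, transition), 18 (T/G, transversion), 19 (G/A, transition).
Of the 3 differences, 2 transitions and 1 transversion over 19 sites: P = 2/19 = 0.105263, Q = 1/19 = 0.052632.
d = −0.5·ln(0.736842) − 0.25·ln(0.894736) = −0.5·(-0.305382) − 0.25·(-0.111227) = 0.1805.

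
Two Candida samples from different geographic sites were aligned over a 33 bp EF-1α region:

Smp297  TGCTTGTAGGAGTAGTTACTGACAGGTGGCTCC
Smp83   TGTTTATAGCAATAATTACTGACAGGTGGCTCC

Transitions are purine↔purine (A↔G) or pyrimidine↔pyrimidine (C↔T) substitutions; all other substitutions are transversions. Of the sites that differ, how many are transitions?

4

The sequences differ at positions 3 (C/T, transition), 6 (G/A, transition), 10 (G/C, transversion), 12 (G/A, transition), 15 (G/A, transition).
Of the 5 differences, 4 transitions and 1 transversion, so the answer is 4.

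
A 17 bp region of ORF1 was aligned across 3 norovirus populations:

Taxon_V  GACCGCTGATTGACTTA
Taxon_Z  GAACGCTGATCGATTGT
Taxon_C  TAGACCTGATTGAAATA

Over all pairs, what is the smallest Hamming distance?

Pairwise Hamming distances:
  Taxon_V vs Taxon_Z: 5
  Taxon_V vs Taxon_C: 6
  Taxon_Z vs Taxon_C: 9
The smallest is 5, between Taxon_V and Taxon_Z.

5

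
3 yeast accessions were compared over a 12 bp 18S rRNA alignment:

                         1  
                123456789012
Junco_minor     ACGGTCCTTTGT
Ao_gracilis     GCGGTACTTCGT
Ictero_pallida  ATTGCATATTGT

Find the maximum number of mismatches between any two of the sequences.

7

Pairwise Hamming distances:
  Junco_minor vs Ao_gracilis: 3
  Junco_minor vs Ictero_pallida: 6
  Ao_gracilis vs Ictero_pallida: 7
The largest is 7, between Ao_gracilis and Ictero_pallida.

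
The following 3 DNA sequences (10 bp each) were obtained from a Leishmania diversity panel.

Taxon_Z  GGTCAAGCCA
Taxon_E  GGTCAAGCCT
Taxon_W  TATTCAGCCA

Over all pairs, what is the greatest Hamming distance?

Pairwise Hamming distances:
  Taxon_Z vs Taxon_E: 1
  Taxon_Z vs Taxon_W: 4
  Taxon_E vs Taxon_W: 5
The largest is 5, between Taxon_E and Taxon_W.

5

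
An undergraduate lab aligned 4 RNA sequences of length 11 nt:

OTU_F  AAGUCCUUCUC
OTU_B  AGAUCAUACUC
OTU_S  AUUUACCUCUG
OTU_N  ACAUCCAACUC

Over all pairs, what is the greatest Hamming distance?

Pairwise Hamming distances:
  OTU_F vs OTU_B: 4
  OTU_F vs OTU_S: 5
  OTU_F vs OTU_N: 4
  OTU_B vs OTU_S: 7
  OTU_B vs OTU_N: 3
  OTU_S vs OTU_N: 6
The largest is 7, between OTU_B and OTU_S.

7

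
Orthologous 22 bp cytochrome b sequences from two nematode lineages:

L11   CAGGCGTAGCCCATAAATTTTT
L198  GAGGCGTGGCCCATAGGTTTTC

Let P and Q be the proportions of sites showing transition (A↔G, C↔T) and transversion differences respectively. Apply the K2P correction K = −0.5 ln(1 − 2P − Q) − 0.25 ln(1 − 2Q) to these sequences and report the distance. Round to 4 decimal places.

The sequences differ at positions 1 (C/G, transversion), 8 (A/G, transition), 16 (A/G, transition), 17 (A/G, transition), 22 (T/C, transition).
Of the 5 differences, 4 transitions and 1 transversion over 22 sites: P = 4/22 = 0.181818, Q = 1/22 = 0.045455.
d = −0.5·ln(0.590909) − 0.25·ln(0.909090) = −0.5·(-0.526093) − 0.25·(-0.095311) = 0.2869.

0.2869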